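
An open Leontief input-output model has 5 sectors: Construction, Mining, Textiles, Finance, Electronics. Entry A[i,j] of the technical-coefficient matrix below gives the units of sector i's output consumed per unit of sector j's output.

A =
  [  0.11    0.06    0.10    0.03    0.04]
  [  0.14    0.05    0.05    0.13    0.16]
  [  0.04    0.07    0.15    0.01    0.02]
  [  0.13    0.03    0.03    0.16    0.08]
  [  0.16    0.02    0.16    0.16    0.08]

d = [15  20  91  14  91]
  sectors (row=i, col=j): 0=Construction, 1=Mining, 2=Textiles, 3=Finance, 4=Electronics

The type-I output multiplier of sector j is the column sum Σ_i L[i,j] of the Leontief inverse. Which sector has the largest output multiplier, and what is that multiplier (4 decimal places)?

Construction (1.9830)

Form M = I − A:
  [  0.89   -0.06   -0.10   -0.03   -0.04]
  [ -0.14    0.95   -0.05   -0.13   -0.16]
  [ -0.04   -0.07    0.85   -0.01   -0.02]
  [ -0.13   -0.03   -0.03    0.84   -0.08]
  [ -0.16   -0.02   -0.16   -0.16    0.92]
Leontief inverse L = M⁻¹:
  [  1.1690    0.0895    0.1597    0.0720    0.0761]
  [  0.2505    1.0907    0.1434    0.2219    0.2230]
  [  0.0844    0.0963    1.2030    0.0418    0.0502]
  [  0.2178    0.0626    0.0973    1.2338    0.1298]
  [  0.2613    0.0669    0.2570    0.2392    1.1363]
Total output x = L · d:
  x_0 = 1.1690·15 + 0.0895·20 + 0.1597·91 + 0.0720·14 + 0.0761·91 = 41.7900
  x_1 = 0.2505·15 + 1.0907·20 + 0.1434·91 + 0.2219·14 + 0.2230·91 = 62.0261
  x_2 = 0.0844·15 + 0.0963·20 + 1.2030·91 + 0.0418·14 + 0.0502·91 = 117.8188
  x_3 = 0.2178·15 + 0.0626·20 + 0.0973·91 + 1.2338·14 + 0.1298·91 = 42.4527
  x_4 = 0.2613·15 + 0.0669·20 + 0.2570·91 + 0.2392·14 + 1.1363·91 = 135.4026
Output multipliers (column sums of L):
  Construction: 1.9830
  Mining: 1.4061
  Textiles: 1.8604
  Finance: 1.8088
  Electronics: 1.6154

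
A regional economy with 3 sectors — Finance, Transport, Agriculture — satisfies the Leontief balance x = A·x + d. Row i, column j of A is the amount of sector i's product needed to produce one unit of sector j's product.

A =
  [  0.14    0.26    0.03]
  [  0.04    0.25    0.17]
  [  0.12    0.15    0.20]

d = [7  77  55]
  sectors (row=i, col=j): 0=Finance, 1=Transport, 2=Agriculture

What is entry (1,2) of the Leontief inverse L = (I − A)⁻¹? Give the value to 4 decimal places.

L[1,2] = 0.3086

Form M = I − A:
  [  0.86   -0.26   -0.03]
  [ -0.04    0.75   -0.17]
  [ -0.12   -0.15    0.80]
Leontief inverse L = M⁻¹:
  [  1.2030    0.4450    0.1397]
  [  0.1097    1.4331    0.3086]
  [  0.2010    0.3355    1.3288]
Total output x = L · d:
  x_0 = 1.2030·7 + 0.4450·77 + 0.1397·55 = 50.3648
  x_1 = 0.1097·7 + 1.4331·77 + 0.3086·55 = 128.0925
  x_2 = 0.2010·7 + 0.3355·77 + 1.3288·55 = 100.3220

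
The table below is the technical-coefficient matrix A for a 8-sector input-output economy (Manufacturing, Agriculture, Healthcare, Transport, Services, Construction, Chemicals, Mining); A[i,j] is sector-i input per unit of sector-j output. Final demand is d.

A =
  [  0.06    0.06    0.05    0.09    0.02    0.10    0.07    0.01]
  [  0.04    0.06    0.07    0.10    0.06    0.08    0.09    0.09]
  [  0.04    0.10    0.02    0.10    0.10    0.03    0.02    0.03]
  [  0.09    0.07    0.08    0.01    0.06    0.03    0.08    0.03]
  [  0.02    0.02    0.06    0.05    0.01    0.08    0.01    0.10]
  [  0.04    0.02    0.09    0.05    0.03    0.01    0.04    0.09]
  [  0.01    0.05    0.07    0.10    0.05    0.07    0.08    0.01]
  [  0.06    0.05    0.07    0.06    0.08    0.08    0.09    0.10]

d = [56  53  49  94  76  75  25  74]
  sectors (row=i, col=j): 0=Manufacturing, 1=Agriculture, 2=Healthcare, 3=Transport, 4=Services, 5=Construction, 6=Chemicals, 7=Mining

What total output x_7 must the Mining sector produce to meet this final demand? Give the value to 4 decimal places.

Form M = I − A:
  [  0.94   -0.06   -0.05   -0.09   -0.02   -0.10   -0.07   -0.01]
  [ -0.04    0.94   -0.07   -0.10   -0.06   -0.08   -0.09   -0.09]
  [ -0.04   -0.10    0.98   -0.10   -0.10   -0.03   -0.02   -0.03]
  [ -0.09   -0.07   -0.08    0.99   -0.06   -0.03   -0.08   -0.03]
  [ -0.02   -0.02   -0.06   -0.05    0.99   -0.08   -0.01   -0.10]
  [ -0.04   -0.02   -0.09   -0.05   -0.03    0.99   -0.04   -0.09]
  [ -0.01   -0.05   -0.07   -0.10   -0.05   -0.07    0.92   -0.01]
  [ -0.06   -0.05   -0.07   -0.06   -0.08   -0.08   -0.09    0.90]
Leontief inverse L = M⁻¹:
  [  1.0992    0.1061    0.1054    0.1474    0.0631    0.1453    0.1214    0.0542]
  [  0.0903    1.1196    0.1412    0.1739    0.1191    0.1422    0.1570    0.1527]
  [  0.0787    0.1433    1.0738    0.1531    0.1404    0.0795    0.0695    0.0804]
  [  0.1251    0.1166    0.1307    1.0733    0.1028    0.0820    0.1290    0.0742]
  [  0.0524    0.0561    0.1027    0.0932    1.0480    0.1154    0.0500    0.1413]
  [  0.0730    0.0612    0.1321    0.0989    0.0709    1.0513    0.0821    0.1286]
  [  0.0460    0.0945    0.1219    0.1534    0.0929    0.1121    1.1268    0.0532]
  [  0.1085    0.1081    0.1402    0.1354    0.1373    0.1442    0.1552    1.1637]
Total output x = L · d:
  x_0 = 1.0992·56 + 0.1061·53 + 0.1054·49 + 0.1474·94 + 0.0631·76 + 0.1453·75 + 0.1214·25 + 0.0542·74 = 108.9428
  x_1 = 0.0903·56 + 1.1196·53 + 0.1412·49 + 0.1739·94 + 0.1191·76 + 0.1422·75 + 0.1570·25 + 0.1527·74 = 122.5950
  x_2 = 0.0787·56 + 0.1433·53 + 1.0738·49 + 0.1531·94 + 0.1404·76 + 0.0795·75 + 0.0695·25 + 0.0804·74 = 103.3288
  x_3 = 0.1251·56 + 0.1166·53 + 0.1307·49 + 1.0733·94 + 0.1028·76 + 0.0820·75 + 0.1290·25 + 0.0742·74 = 143.1577
  x_4 = 0.0524·56 + 0.0561·53 + 0.1027·49 + 0.0932·94 + 1.0480·76 + 0.1154·75 + 0.0500·25 + 0.1413·74 = 119.7178
  x_5 = 0.0730·56 + 0.0612·53 + 0.1321·49 + 0.0989·94 + 0.0709·76 + 1.0513·75 + 0.0821·25 + 0.1286·74 = 118.9074
  x_6 = 0.0460·56 + 0.0945·53 + 0.1219·49 + 0.1534·94 + 0.0929·76 + 0.1121·75 + 1.1268·25 + 0.0532·74 = 75.5476
  x_7 = 0.1085·56 + 0.1081·53 + 0.1402·49 + 0.1354·94 + 0.1373·76 + 0.1442·75 + 0.1552·25 + 1.1637·74 = 142.6423

142.6423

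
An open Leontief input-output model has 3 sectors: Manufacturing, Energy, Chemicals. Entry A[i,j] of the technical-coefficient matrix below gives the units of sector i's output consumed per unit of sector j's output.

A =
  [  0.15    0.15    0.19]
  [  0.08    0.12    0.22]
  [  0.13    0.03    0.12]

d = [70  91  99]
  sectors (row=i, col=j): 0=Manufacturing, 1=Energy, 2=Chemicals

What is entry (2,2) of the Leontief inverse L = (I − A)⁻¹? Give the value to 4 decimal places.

Form M = I − A:
  [  0.85   -0.15   -0.19]
  [ -0.08    0.88   -0.22]
  [ -0.13   -0.03    0.88]
Leontief inverse L = M⁻¹:
  [  1.2473    0.2237    0.3252]
  [  0.1608    1.1750    0.3285]
  [  0.1897    0.0731    1.1956]
Total output x = L · d:
  x_0 = 1.2473·70 + 0.2237·91 + 0.3252·99 = 139.8606
  x_1 = 0.1608·70 + 1.1750·91 + 0.3285·99 = 150.6984
  x_2 = 0.1897·70 + 0.0731·91 + 1.1956·99 = 138.2987

L[2,2] = 1.1956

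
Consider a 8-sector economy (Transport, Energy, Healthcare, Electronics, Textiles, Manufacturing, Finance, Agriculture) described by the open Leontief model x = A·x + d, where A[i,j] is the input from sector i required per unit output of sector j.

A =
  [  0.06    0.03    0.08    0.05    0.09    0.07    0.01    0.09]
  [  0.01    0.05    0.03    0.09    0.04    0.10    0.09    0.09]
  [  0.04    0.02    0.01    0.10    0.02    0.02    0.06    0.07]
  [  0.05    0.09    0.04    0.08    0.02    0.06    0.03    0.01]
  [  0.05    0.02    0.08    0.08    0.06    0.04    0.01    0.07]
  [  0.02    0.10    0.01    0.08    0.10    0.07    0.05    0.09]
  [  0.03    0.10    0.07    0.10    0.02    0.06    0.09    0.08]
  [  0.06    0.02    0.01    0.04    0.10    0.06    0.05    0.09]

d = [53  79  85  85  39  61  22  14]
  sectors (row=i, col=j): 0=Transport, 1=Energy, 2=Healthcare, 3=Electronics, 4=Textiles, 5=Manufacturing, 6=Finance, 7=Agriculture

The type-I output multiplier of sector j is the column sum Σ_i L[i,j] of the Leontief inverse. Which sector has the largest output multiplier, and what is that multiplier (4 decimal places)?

Electronics (2.1180)

Form M = I − A:
  [  0.94   -0.03   -0.08   -0.05   -0.09   -0.07   -0.01   -0.09]
  [ -0.01    0.95   -0.03   -0.09   -0.04   -0.10   -0.09   -0.09]
  [ -0.04   -0.02    0.99   -0.10   -0.02   -0.02   -0.06   -0.07]
  [ -0.05   -0.09   -0.04    0.92   -0.02   -0.06   -0.03   -0.01]
  [ -0.05   -0.02   -0.08   -0.08    0.94   -0.04   -0.01   -0.07]
  [ -0.02   -0.10   -0.01   -0.08   -0.10    0.93   -0.05   -0.09]
  [ -0.03   -0.10   -0.07   -0.10   -0.02   -0.06    0.91   -0.08]
  [ -0.06   -0.02   -0.01   -0.04   -0.10   -0.06   -0.05    0.91]
Leontief inverse L = M⁻¹:
  [  1.0968    0.0714    0.1129    0.1133    0.1427    0.1190    0.0468    0.1523]
  [  0.0457    1.1069    0.0641    0.1612    0.0925    0.1571    0.1377    0.1555]
  [  0.0665    0.0567    1.0355    0.1460    0.0538    0.0580    0.0893    0.1112]
  [  0.0757    0.1317    0.0669    1.1350    0.0572    0.1050    0.0653    0.0587]
  [  0.0816    0.0561    0.1076    0.1341    1.1014    0.0809    0.0411    0.1197]
  [  0.0573    0.1530    0.0478    0.1524    0.1554    1.1300    0.0964    0.1583]
  [  0.0684    0.1595    0.1072    0.1789    0.0729    0.1229    1.1442    0.1511]
  [  0.0939    0.0605    0.0440    0.0971    0.1498    0.1067    0.0837    1.1481]
Total output x = L · d:
  x_0 = 1.0968·53 + 0.0714·79 + 0.1129·85 + 0.1133·85 + 0.1427·39 + 0.1190·61 + 0.0468·22 + 0.1523·14 = 98.9866
  x_1 = 0.0457·53 + 1.1069·79 + 0.0641·85 + 0.1612·85 + 0.0925·39 + 0.1571·61 + 0.1377·22 + 0.1555·14 = 127.4138
  x_2 = 0.0665·53 + 0.0567·79 + 1.0355·85 + 0.1460·85 + 0.0538·39 + 0.0580·61 + 0.0893·22 + 0.1112·14 = 117.5861
  x_3 = 0.0757·53 + 0.1317·79 + 0.0669·85 + 1.1350·85 + 0.0572·39 + 0.1050·61 + 0.0653·22 + 0.0587·14 = 127.4657
  x_4 = 0.0816·53 + 0.0561·79 + 0.1076·85 + 0.1341·85 + 1.1014·39 + 0.0809·61 + 0.0411·22 + 0.1197·14 = 79.7693
  x_5 = 0.0573·53 + 0.1530·79 + 0.0478·85 + 0.1524·85 + 0.1554·39 + 1.1300·61 + 0.0964·22 + 0.1583·14 = 111.4635
  x_6 = 0.0684·53 + 0.1595·79 + 0.1072·85 + 0.1789·85 + 0.0729·39 + 0.1229·61 + 1.1442·22 + 0.1511·14 = 78.1682
  x_7 = 0.0939·53 + 0.0605·79 + 0.0440·85 + 0.0971·85 + 0.1498·39 + 0.1067·61 + 0.0837·22 + 1.1481·14 = 52.0166
Output multipliers (column sums of L):
  Transport: 1.5857
  Energy: 1.7957
  Healthcare: 1.5860
  Electronics: 2.1180
  Textiles: 1.8257
  Manufacturing: 1.8795
  Finance: 1.7046
  Agriculture: 2.0548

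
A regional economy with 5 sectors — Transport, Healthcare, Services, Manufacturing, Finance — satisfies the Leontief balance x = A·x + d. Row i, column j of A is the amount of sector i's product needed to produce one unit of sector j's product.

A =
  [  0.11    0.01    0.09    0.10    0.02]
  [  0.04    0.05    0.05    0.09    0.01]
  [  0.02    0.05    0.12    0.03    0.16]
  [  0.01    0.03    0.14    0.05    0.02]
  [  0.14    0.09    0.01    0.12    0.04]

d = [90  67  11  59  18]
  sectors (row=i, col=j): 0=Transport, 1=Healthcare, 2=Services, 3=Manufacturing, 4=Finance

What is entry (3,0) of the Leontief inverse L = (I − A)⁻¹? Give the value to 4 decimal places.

Form M = I − A:
  [  0.89   -0.01   -0.09   -0.10   -0.02]
  [ -0.04    0.95   -0.05   -0.09   -0.01]
  [ -0.02   -0.05    0.88   -0.03   -0.16]
  [ -0.01   -0.03   -0.14    0.95   -0.02]
  [ -0.14   -0.09   -0.01   -0.12    0.96]
Leontief inverse L = M⁻¹:
  [  1.1374    0.0283    0.1397    0.1331    0.0500]
  [  0.0555    1.0639    0.0844    0.1129    0.0287]
  [  0.0617    0.0829    1.1617    0.0760    0.1974]
  [  0.0265    0.0484    0.1767    1.0723    0.0528]
  [  0.1750    0.1108    0.0625    0.1648    1.0603]
Total output x = L · d:
  x_0 = 1.1374·90 + 0.0283·67 + 0.1397·11 + 0.1331·59 + 0.0500·18 = 114.5497
  x_1 = 0.0555·90 + 1.0639·67 + 0.0844·11 + 0.1129·59 + 0.0287·18 = 84.3851
  x_2 = 0.0617·90 + 0.0829·67 + 1.1617·11 + 0.0760·59 + 0.1974·18 = 31.9222
  x_3 = 0.0265·90 + 0.0484·67 + 0.1767·11 + 1.0723·59 + 0.0528·18 = 71.7891
  x_4 = 0.1750·90 + 0.1108·67 + 0.0625·11 + 0.1648·59 + 1.0603·18 = 52.6724

L[3,0] = 0.0265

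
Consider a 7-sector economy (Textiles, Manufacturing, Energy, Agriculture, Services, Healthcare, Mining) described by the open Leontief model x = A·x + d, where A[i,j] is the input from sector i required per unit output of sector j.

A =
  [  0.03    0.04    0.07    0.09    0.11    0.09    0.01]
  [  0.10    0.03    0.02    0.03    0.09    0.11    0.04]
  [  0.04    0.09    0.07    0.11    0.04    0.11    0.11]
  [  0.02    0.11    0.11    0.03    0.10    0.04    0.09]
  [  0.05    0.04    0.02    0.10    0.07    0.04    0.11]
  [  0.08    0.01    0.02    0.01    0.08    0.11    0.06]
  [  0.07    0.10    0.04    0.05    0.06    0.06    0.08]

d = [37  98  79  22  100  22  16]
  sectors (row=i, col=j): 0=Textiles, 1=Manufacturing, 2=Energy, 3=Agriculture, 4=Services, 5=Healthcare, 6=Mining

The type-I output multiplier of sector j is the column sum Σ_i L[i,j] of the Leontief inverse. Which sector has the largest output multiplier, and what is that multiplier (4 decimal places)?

Healthcare (2.0126)

Form M = I − A:
  [  0.97   -0.04   -0.07   -0.09   -0.11   -0.09   -0.01]
  [ -0.10    0.97   -0.02   -0.03   -0.09   -0.11   -0.04]
  [ -0.04   -0.09    0.93   -0.11   -0.04   -0.11   -0.11]
  [ -0.02   -0.11   -0.11    0.97   -0.10   -0.04   -0.09]
  [ -0.05   -0.04   -0.02   -0.10    0.93   -0.04   -0.11]
  [ -0.08   -0.01   -0.02   -0.01   -0.08    0.89   -0.06]
  [ -0.07   -0.10   -0.04   -0.05   -0.06   -0.06    0.92]
Leontief inverse L = M⁻¹:
  [  1.0738    0.0862    0.1091    0.1377    0.1726    0.1515    0.0724]
  [  0.1420    1.0674    0.0532    0.0742    0.1508    0.1691    0.0906]
  [  0.1009    0.1529    1.1204    0.1652    0.1212    0.1929    0.1849]
  [  0.0752    0.1649    0.1507    1.0869    0.1683    0.1138    0.1599]
  [  0.0933    0.0908    0.0597    0.1446    1.1324    0.0968    0.1680]
  [  0.1177    0.0431    0.0479    0.0487    0.1321    1.1620    0.1052]
  [  0.1194    0.1469    0.0780    0.0974    0.1264    0.1266    1.1369]
Total output x = L · d:
  x_0 = 1.0738·37 + 0.0862·98 + 0.1091·79 + 0.1377·22 + 0.1726·100 + 0.1515·22 + 0.0724·16 = 81.5677
  x_1 = 0.1420·37 + 1.0674·98 + 0.0532·79 + 0.0742·22 + 0.1508·100 + 0.1691·22 + 0.0906·16 = 135.9432
  x_2 = 0.1009·37 + 0.1529·98 + 1.1204·79 + 0.1652·22 + 0.1212·100 + 0.1929·22 + 0.1849·16 = 130.1838
  x_3 = 0.0752·37 + 0.1649·98 + 0.1507·79 + 1.0869·22 + 0.1683·100 + 0.1138·22 + 0.1599·16 = 76.6571
  x_4 = 0.0933·37 + 0.0908·98 + 0.0597·79 + 0.1446·22 + 1.1324·100 + 0.0968·22 + 0.1680·16 = 138.3032
  x_5 = 0.1177·37 + 0.0431·98 + 0.0479·79 + 0.0487·22 + 0.1321·100 + 1.1620·22 + 0.1052·16 = 53.8915
  x_6 = 0.1194·37 + 0.1469·98 + 0.0780·79 + 0.0974·22 + 0.1264·100 + 0.1266·22 + 1.1369·16 = 60.7347
Output multipliers (column sums of L):
  Textiles: 1.7222
  Manufacturing: 1.7522
  Energy: 1.6190
  Agriculture: 1.7547
  Services: 2.0037
  Healthcare: 2.0126
  Mining: 1.9179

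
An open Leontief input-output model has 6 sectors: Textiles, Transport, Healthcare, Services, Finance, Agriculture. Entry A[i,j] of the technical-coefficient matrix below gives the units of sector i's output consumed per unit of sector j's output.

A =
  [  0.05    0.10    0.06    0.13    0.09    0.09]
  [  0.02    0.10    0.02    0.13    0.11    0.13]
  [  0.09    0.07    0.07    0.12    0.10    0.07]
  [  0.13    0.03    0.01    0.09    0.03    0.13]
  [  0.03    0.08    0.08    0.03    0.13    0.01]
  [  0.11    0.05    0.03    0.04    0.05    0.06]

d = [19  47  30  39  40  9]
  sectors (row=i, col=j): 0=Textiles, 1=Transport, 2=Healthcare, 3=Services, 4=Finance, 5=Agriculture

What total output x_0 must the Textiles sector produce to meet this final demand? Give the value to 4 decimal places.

Form M = I − A:
  [  0.95   -0.10   -0.06   -0.13   -0.09   -0.09]
  [ -0.02    0.90   -0.02   -0.13   -0.11   -0.13]
  [ -0.09   -0.07    0.93   -0.12   -0.10   -0.07]
  [ -0.13   -0.03   -0.01    0.91   -0.03   -0.13]
  [ -0.03   -0.08   -0.08   -0.03    0.87   -0.01]
  [ -0.11   -0.05   -0.03   -0.04   -0.05    0.94]
Leontief inverse L = M⁻¹:
  [  1.1184    0.1627    0.0974    0.2086    0.1643    0.1674]
  [  0.0860    1.1588    0.0546    0.1999    0.1802    0.2021]
  [  0.1579    0.1344    1.1104    0.2004    0.1763    0.1460]
  [  0.1884    0.0808    0.0398    1.1539    0.0851    0.1927]
  [  0.0692    0.1284    0.1125    0.0849    1.1920    0.0572]
  [  0.1522    0.0952    0.0574    0.0951    0.1015    1.1101]
Total output x = L · d:
  x_0 = 1.1184·19 + 0.1627·47 + 0.0974·30 + 0.2086·39 + 0.1643·40 + 0.1674·9 = 48.0355
  x_1 = 0.0860·19 + 1.1588·47 + 0.0546·30 + 0.1999·39 + 0.1802·40 + 0.2021·9 = 74.5607
  x_2 = 0.1579·19 + 0.1344·47 + 1.1104·30 + 0.2004·39 + 0.1763·40 + 0.1460·9 = 58.8064
  x_3 = 0.1884·19 + 0.0808·47 + 0.0398·30 + 1.1539·39 + 0.0851·40 + 0.1927·9 = 58.7104
  x_4 = 0.0692·19 + 0.1284·47 + 0.1125·30 + 0.0849·39 + 1.1920·40 + 0.0572·9 = 62.2301
  x_5 = 0.1522·19 + 0.0952·47 + 0.0574·30 + 0.0951·39 + 0.1015·40 + 1.1101·9 = 26.8469

48.0355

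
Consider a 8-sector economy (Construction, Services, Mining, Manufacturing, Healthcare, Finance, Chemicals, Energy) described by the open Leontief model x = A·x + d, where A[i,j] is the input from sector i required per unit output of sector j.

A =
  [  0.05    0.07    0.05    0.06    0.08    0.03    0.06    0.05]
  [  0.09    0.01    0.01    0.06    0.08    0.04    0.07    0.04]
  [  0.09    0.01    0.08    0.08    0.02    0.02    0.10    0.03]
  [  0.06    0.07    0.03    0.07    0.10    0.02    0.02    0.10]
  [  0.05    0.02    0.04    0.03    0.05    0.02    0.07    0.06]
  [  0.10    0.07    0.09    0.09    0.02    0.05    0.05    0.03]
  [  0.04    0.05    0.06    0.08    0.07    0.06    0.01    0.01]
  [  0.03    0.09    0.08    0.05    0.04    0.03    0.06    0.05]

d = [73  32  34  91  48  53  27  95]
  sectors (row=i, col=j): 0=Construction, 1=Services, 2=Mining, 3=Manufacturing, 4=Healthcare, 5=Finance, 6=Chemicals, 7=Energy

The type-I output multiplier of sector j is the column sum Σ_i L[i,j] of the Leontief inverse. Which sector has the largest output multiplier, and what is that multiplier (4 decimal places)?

Manufacturing (1.8949)

Form M = I − A:
  [  0.95   -0.07   -0.05   -0.06   -0.08   -0.03   -0.06   -0.05]
  [ -0.09    0.99   -0.01   -0.06   -0.08   -0.04   -0.07   -0.04]
  [ -0.09   -0.01    0.92   -0.08   -0.02   -0.02   -0.10   -0.03]
  [ -0.06   -0.07   -0.03    0.93   -0.10   -0.02   -0.02   -0.10]
  [ -0.05   -0.02   -0.04   -0.03    0.95   -0.02   -0.07   -0.06]
  [ -0.10   -0.07   -0.09   -0.09   -0.02    0.95   -0.05   -0.03]
  [ -0.04   -0.05   -0.06   -0.08   -0.07   -0.06    0.99   -0.01]
  [ -0.03   -0.09   -0.08   -0.05   -0.04   -0.03   -0.06    0.95]
Leontief inverse L = M⁻¹:
  [  1.0975    0.1057    0.0895    0.1083    0.1270    0.0552    0.1023    0.0873]
  [  0.1299    1.0460    0.0466    0.1029    0.1230    0.0628    0.1050    0.0740]
  [  0.1350    0.0475    1.1210    0.1301    0.0666    0.0448    0.1383    0.0653]
  [  0.1075    0.1097    0.0709    1.1178    0.1492    0.0448    0.0654    0.1417]
  [  0.0840    0.0491    0.0724    0.0670    1.0843    0.0396    0.1012    0.0866]
  [  0.1567    0.1122    0.1360    0.1482    0.0741    1.0783    0.0983    0.0726]
  [  0.0840    0.0804    0.0942    0.1225    0.1094    0.0804    1.0473    0.0442]
  [  0.0778    0.1229    0.1187    0.0982    0.0840    0.0546    0.1018    1.0841]
Total output x = L · d:
  x_0 = 1.0975·73 + 0.1057·32 + 0.0895·34 + 0.1083·91 + 0.1270·48 + 0.0552·53 + 0.1023·27 + 0.0873·95 = 116.4668
  x_1 = 0.1299·73 + 1.0460·32 + 0.0466·34 + 0.1029·91 + 0.1230·48 + 0.0628·53 + 0.1050·27 + 0.0740·95 = 73.0038
  x_2 = 0.1350·73 + 0.0475·32 + 1.1210·34 + 0.1301·91 + 0.0666·48 + 0.0448·53 + 0.1383·27 + 0.0653·95 = 76.8360
  x_3 = 0.1075·73 + 0.1097·32 + 0.0709·34 + 1.1178·91 + 0.1492·48 + 0.0448·53 + 0.0654·27 + 0.1417·95 = 140.2512
  x_4 = 0.0840·73 + 0.0491·32 + 0.0724·34 + 0.0670·91 + 1.0843·48 + 0.0396·53 + 0.1012·27 + 0.0866·95 = 81.3685
  x_5 = 0.1567·73 + 0.1122·32 + 0.1360·34 + 0.1482·91 + 0.0741·48 + 1.0783·53 + 0.0983·27 + 0.0726·95 = 103.4017
  x_6 = 0.0840·73 + 0.0804·32 + 0.0942·34 + 0.1225·91 + 0.1094·48 + 0.0804·53 + 1.0473·27 + 0.0442·95 = 65.0419
  x_7 = 0.0778·73 + 0.1229·32 + 0.1187·34 + 0.0982·91 + 0.0840·48 + 0.0546·53 + 0.1018·27 + 1.0841·95 = 135.2454
Output multipliers (column sums of L):
  Construction: 1.8724
  Services: 1.6735
  Mining: 1.7493
  Manufacturing: 1.8949
  Healthcare: 1.8176
  Finance: 1.4606
  Chemicals: 1.7595
  Energy: 1.6558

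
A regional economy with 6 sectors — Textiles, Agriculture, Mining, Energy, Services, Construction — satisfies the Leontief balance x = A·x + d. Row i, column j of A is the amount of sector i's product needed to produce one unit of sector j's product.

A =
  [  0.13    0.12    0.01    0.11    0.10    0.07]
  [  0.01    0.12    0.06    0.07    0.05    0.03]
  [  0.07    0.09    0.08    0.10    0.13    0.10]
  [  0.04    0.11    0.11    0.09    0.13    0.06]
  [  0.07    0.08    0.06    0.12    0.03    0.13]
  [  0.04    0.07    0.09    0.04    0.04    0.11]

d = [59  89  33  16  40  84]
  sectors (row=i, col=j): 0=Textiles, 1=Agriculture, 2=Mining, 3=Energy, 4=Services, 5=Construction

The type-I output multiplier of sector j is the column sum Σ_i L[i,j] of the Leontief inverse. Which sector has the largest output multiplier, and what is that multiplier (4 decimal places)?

Agriculture (2.1213)

Form M = I − A:
  [  0.87   -0.12   -0.01   -0.11   -0.10   -0.07]
  [ -0.01    0.88   -0.06   -0.07   -0.05   -0.03]
  [ -0.07   -0.09    0.92   -0.10   -0.13   -0.10]
  [ -0.04   -0.11   -0.11    0.91   -0.13   -0.06]
  [ -0.07   -0.08   -0.06   -0.12    0.97   -0.13]
  [ -0.04   -0.07   -0.09   -0.04   -0.04    0.89]
Leontief inverse L = M⁻¹:
  [  1.1885    0.2229    0.0774    0.1992    0.1772    0.1490]
  [  0.0394    1.1833    0.1065    0.1240    0.0992    0.0778]
  [  0.1301    0.1948    1.1568    0.1942    0.2124    0.1909]
  [  0.0950    0.2100    0.1838    1.1808    0.2095    0.1454]
  [  0.1195    0.1705    0.1278    0.1961    1.1039    0.2040]
  [  0.0793    0.1399    0.1428    0.1002    0.0963    1.1714]
Total output x = L · d:
  x_0 = 1.1885·59 + 0.2229·89 + 0.0774·33 + 0.1992·16 + 0.1772·40 + 0.1490·84 = 115.3024
  x_1 = 0.0394·59 + 1.1833·89 + 0.1065·33 + 0.1240·16 + 0.0992·40 + 0.0778·84 = 123.6431
  x_2 = 0.1301·59 + 0.1948·89 + 1.1568·33 + 0.1942·16 + 0.2124·40 + 0.1909·84 = 90.8314
  x_3 = 0.0950·59 + 0.2100·89 + 0.1838·33 + 1.1808·16 + 0.2095·40 + 0.1454·84 = 69.8439
  x_4 = 0.1195·59 + 0.1705·89 + 0.1278·33 + 0.1961·16 + 1.1039·40 + 0.2040·84 = 90.8601
  x_5 = 0.0793·59 + 0.1399·89 + 0.1428·33 + 0.1002·16 + 0.0963·40 + 1.1714·84 = 125.6967
Output multipliers (column sums of L):
  Textiles: 1.6518
  Agriculture: 2.1213
  Mining: 1.7952
  Energy: 1.9946
  Services: 1.8984
  Construction: 1.9385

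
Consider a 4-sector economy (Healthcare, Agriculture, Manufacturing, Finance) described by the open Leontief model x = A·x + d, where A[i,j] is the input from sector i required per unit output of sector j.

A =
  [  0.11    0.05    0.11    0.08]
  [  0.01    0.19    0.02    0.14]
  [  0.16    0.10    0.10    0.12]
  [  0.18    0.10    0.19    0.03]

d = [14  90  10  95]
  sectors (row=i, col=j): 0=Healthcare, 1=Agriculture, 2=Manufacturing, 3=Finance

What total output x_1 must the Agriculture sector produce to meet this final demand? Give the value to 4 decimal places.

135.2506

Form M = I − A:
  [  0.89   -0.05   -0.11   -0.08]
  [ -0.01    0.81   -0.02   -0.14]
  [ -0.16   -0.10    0.90   -0.12]
  [ -0.18   -0.10   -0.19    0.97]
Leontief inverse L = M⁻¹:
  [  1.1838    0.1115    0.1758    0.1355]
  [  0.0687    1.2731    0.0787    0.1992]
  [  0.2550    0.1864    1.1876    0.1948]
  [  0.2767    0.1885    0.2733    1.1148]
Total output x = L · d:
  x_0 = 1.1838·14 + 0.1115·90 + 0.1758·10 + 0.1355·95 = 41.2369
  x_1 = 0.0687·14 + 1.2731·90 + 0.0787·10 + 0.1992·95 = 135.2506
  x_2 = 0.2550·14 + 0.1864·90 + 1.1876·10 + 0.1948·95 = 50.7328
  x_3 = 0.2767·14 + 0.1885·90 + 0.2733·10 + 1.1148·95 = 129.4711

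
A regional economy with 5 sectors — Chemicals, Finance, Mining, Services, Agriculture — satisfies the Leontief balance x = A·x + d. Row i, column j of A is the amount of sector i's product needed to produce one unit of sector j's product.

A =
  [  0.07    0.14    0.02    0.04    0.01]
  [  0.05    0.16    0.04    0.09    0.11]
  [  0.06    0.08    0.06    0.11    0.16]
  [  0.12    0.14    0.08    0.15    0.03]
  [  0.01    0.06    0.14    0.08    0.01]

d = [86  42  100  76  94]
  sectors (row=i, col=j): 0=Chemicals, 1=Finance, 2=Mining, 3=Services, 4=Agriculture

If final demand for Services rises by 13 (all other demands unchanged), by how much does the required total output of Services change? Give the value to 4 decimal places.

Form M = I − A:
  [  0.93   -0.14   -0.02   -0.04   -0.01]
  [ -0.05    0.84   -0.04   -0.09   -0.11]
  [ -0.06   -0.08    0.94   -0.11   -0.16]
  [ -0.12   -0.14   -0.08    0.85   -0.03]
  [ -0.01   -0.06   -0.14   -0.08    0.99]
Leontief inverse L = M⁻¹:
  [  1.1005    0.2048    0.0458    0.0835    0.0438]
  [  0.0964    1.2543    0.0933    0.1645    0.1604]
  [  0.1079    0.1707    1.1201    0.1876    0.2068]
  [  0.1831    0.2559    0.1334    1.2379    0.0894]
  [  0.0470    0.1229    0.1753    0.1374    1.0567]
Total output x = L · d:
  x_0 = 1.1005·86 + 0.2048·42 + 0.0458·100 + 0.0835·76 + 0.0438·94 = 118.2846
  x_1 = 0.0964·86 + 1.2543·42 + 0.0933·100 + 0.1645·76 + 0.1604·94 = 97.8861
  x_2 = 0.1079·86 + 0.1707·42 + 1.1201·100 + 0.1876·76 + 0.2068·94 = 162.1527
  x_3 = 0.1831·86 + 0.2559·42 + 0.1334·100 + 1.2379·76 + 0.0894·94 = 142.3125
  x_4 = 0.0470·86 + 0.1229·42 + 0.1753·100 + 0.1374·76 + 1.0567·94 = 136.5075
Δx_3 = L[3,3] · Δd_3 = 1.2379 · 13 = 16.0922

16.0922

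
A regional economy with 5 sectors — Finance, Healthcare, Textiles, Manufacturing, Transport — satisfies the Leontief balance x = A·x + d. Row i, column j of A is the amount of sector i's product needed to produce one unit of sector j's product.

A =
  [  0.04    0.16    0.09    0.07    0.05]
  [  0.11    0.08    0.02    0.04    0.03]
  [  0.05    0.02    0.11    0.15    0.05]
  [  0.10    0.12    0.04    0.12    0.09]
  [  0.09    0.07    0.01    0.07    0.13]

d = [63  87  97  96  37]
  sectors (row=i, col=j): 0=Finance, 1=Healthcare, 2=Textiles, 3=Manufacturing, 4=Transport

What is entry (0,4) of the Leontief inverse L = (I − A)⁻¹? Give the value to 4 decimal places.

Form M = I − A:
  [  0.96   -0.16   -0.09   -0.07   -0.05]
  [ -0.11    0.92   -0.02   -0.04   -0.03]
  [ -0.05   -0.02    0.89   -0.15   -0.05]
  [ -0.10   -0.12   -0.04    0.88   -0.09]
  [ -0.09   -0.07   -0.01   -0.07    0.87]
Leontief inverse L = M⁻¹:
  [  1.0943    0.2161    0.1221    0.1249    0.0903]
  [  0.1446    1.1272    0.0440    0.0748    0.0574]
  [  0.1000    0.0776    1.1462    0.2145    0.0965]
  [  0.1628    0.1951    0.0756    1.1824    0.1427]
  [  0.1391    0.1296    0.0354    0.1165    1.1760]
Total output x = L · d:
  x_0 = 1.0943·63 + 0.2161·87 + 0.1221·97 + 0.1249·96 + 0.0903·37 = 114.9157
  x_1 = 0.1446·63 + 1.1272·87 + 0.0440·97 + 0.0748·96 + 0.0574·37 = 120.7480
  x_2 = 0.1000·63 + 0.0776·87 + 1.1462·97 + 0.2145·96 + 0.0965·37 = 148.3966
  x_3 = 0.1628·63 + 0.1951·87 + 0.0756·97 + 1.1824·96 + 0.1427·37 = 153.3558
  x_4 = 0.1391·63 + 0.1296·87 + 0.0354·97 + 0.1165·96 + 1.1760·37 = 78.1766

L[0,4] = 0.0903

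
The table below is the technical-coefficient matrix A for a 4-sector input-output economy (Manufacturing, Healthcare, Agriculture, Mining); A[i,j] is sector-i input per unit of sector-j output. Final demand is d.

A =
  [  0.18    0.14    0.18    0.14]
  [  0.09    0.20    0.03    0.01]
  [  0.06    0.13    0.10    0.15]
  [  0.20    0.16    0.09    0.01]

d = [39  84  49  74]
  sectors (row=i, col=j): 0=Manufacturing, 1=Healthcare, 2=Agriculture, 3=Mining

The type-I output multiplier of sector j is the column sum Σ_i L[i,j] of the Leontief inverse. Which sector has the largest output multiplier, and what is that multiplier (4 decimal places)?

Form M = I − A:
  [  0.82   -0.14   -0.18   -0.14]
  [ -0.09    0.80   -0.03   -0.01]
  [ -0.06   -0.13    0.90   -0.15]
  [ -0.20   -0.16   -0.09    0.99]
Leontief inverse L = M⁻¹:
  [  1.3359    0.3305    0.3020    0.2380]
  [  0.1603    1.3007    0.0802    0.0480]
  [  0.1640    0.2600    1.1729    0.2035]
  [  0.3107    0.3006    0.1806    1.0844]
Total output x = L · d:
  x_0 = 1.3359·39 + 0.3305·84 + 0.3020·49 + 0.2380·74 = 112.2720
  x_1 = 0.1603·39 + 1.3007·84 + 0.0802·49 + 0.0480·74 = 122.9904
  x_2 = 0.1640·39 + 0.2600·84 + 1.1729·49 + 0.2035·74 = 100.7724
  x_3 = 0.3107·39 + 0.3006·84 + 0.1806·49 + 1.0844·74 = 126.4671
Output multipliers (column sums of L):
  Manufacturing: 1.9710
  Healthcare: 2.1918
  Agriculture: 1.7358
  Mining: 1.5740

Healthcare (2.1918)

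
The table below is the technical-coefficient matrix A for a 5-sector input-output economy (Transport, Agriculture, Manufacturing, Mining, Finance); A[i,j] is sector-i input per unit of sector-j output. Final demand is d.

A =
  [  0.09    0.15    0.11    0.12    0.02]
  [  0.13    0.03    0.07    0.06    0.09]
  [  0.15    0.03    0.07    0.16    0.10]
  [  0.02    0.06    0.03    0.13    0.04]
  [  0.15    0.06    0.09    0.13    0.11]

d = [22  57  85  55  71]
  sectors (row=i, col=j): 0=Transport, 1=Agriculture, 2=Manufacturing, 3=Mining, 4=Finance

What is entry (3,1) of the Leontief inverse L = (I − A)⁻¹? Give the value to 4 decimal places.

L[3,1] = 0.0887

Form M = I − A:
  [  0.91   -0.15   -0.11   -0.12   -0.02]
  [ -0.13    0.97   -0.07   -0.06   -0.09]
  [ -0.15   -0.03    0.93   -0.16   -0.10]
  [ -0.02   -0.06   -0.03    0.87   -0.04]
  [ -0.15   -0.06   -0.09   -0.13    0.89]
Leontief inverse L = M⁻¹:
  [  1.1732    0.2048    0.1686    0.2183    0.0758]
  [  0.2003    1.0830    0.1229    0.1450    0.1343]
  [  0.2322    0.0973    1.1337    0.2703    0.1546]
  [  0.0600    0.0887    0.0588    1.1851    0.0702]
  [  0.2435    0.1303    0.1599    0.2470    1.1713]
Total output x = L · d:
  x_0 = 1.1732·22 + 0.2048·57 + 0.1686·85 + 0.2183·55 + 0.0758·71 = 69.2050
  x_1 = 0.2003·22 + 1.0830·57 + 0.1229·85 + 0.1450·55 + 0.1343·71 = 94.0940
  x_2 = 0.2322·22 + 0.0973·57 + 1.1337·85 + 0.2703·55 + 0.1546·71 = 132.8635
  x_3 = 0.0600·22 + 0.0887·57 + 0.0588·85 + 1.1851·55 + 0.0702·71 = 81.5411
  x_4 = 0.2435·22 + 0.1303·57 + 0.1599·85 + 0.2470·55 + 1.1713·71 = 123.1286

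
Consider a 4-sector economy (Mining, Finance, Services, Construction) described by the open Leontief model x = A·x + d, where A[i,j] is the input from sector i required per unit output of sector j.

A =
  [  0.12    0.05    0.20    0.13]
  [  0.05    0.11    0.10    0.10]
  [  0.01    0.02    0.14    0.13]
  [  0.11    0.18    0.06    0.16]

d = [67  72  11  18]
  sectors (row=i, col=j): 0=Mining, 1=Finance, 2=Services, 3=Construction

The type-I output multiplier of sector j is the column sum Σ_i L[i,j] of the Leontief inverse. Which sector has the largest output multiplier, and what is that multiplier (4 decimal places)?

Construction (1.8983)

Form M = I − A:
  [  0.88   -0.05   -0.20   -0.13]
  [ -0.05    0.89   -0.10   -0.10]
  [ -0.01   -0.02    0.86   -0.13]
  [ -0.11   -0.18   -0.06    0.84]
Leontief inverse L = M⁻¹:
  [  1.1773    0.1223    0.3050    0.2440]
  [  0.0908    1.1688    0.1695    0.1794]
  [  0.0425    0.0696    1.1947    0.1998]
  [  0.1767    0.2714    0.1616    1.2751]
Total output x = L · d:
  x_0 = 1.1773·67 + 0.1223·72 + 0.3050·11 + 0.2440·18 = 95.4325
  x_1 = 0.0908·67 + 1.1688·72 + 0.1695·11 + 0.1794·18 = 95.3287
  x_2 = 0.0425·67 + 0.0696·72 + 1.1947·11 + 0.1998·18 = 24.5991
  x_3 = 0.1767·67 + 0.2714·72 + 0.1616·11 + 1.2751·18 = 56.1104
Output multipliers (column sums of L):
  Mining: 1.4872
  Finance: 1.6322
  Services: 1.8309
  Construction: 1.8983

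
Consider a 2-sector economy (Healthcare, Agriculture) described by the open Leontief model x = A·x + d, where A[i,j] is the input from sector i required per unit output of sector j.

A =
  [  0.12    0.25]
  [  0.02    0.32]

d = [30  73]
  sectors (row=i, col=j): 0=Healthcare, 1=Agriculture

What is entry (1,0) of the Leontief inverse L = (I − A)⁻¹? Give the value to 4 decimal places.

L[1,0] = 0.0337

Form M = I − A:
  [  0.88   -0.25]
  [ -0.02    0.68]
Leontief inverse L = M⁻¹:
  [  1.1459    0.4213]
  [  0.0337    1.4830]
Total output x = L · d:
  x_0 = 1.1459·30 + 0.4213·73 = 65.1331
  x_1 = 0.0337·30 + 1.4830·73 = 109.2686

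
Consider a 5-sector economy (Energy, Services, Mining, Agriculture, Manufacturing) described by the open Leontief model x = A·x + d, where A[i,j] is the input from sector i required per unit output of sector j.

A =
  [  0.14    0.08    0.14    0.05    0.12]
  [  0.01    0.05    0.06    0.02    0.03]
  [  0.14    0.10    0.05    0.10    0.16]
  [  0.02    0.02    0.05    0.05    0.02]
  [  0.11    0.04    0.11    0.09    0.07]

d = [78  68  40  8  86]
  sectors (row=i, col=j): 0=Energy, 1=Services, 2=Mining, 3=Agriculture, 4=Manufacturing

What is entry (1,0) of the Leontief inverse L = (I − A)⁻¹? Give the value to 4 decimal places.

L[1,0] = 0.0332

Form M = I − A:
  [  0.86   -0.08   -0.14   -0.05   -0.12]
  [ -0.01    0.95   -0.06   -0.02   -0.03]
  [ -0.14   -0.10    0.95   -0.10   -0.16]
  [ -0.02   -0.02   -0.05    0.95   -0.02]
  [ -0.11   -0.04   -0.11   -0.09    0.93]
Leontief inverse L = M⁻¹:
  [  1.2286    0.1374    0.2190    0.1098    0.2030]
  [  0.0332    1.0669    0.0804    0.0377    0.0534]
  [  0.2187    0.1503    1.1292    0.1554    0.2307]
  [  0.0418    0.0350    0.0693    1.0668    0.0414]
  [  0.1767    0.0833    0.1696    0.1362    1.1329]
Total output x = L · d:
  x_0 = 1.2286·78 + 0.1374·68 + 0.2190·40 + 0.1098·8 + 0.2030·86 = 132.2659
  x_1 = 0.0332·78 + 1.0669·68 + 0.0804·40 + 0.0377·8 + 0.0534·86 = 83.2493
  x_2 = 0.2187·78 + 0.1503·68 + 1.1292·40 + 0.1554·8 + 0.2307·86 = 93.5285
  x_3 = 0.0418·78 + 0.0350·68 + 0.0693·40 + 1.0668·8 + 0.0414·86 = 20.5070
  x_4 = 0.1767·78 + 0.0833·68 + 0.1696·40 + 0.1362·8 + 1.1329·86 = 124.7452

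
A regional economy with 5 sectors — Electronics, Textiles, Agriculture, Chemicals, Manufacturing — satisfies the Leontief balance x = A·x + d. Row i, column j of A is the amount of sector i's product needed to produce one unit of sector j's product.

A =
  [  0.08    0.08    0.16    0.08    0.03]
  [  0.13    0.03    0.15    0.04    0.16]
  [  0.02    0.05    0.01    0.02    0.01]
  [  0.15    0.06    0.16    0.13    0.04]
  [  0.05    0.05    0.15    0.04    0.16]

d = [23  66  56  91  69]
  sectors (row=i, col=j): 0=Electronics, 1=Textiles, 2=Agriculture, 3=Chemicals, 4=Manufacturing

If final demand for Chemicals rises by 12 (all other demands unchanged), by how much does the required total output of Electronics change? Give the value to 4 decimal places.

Form M = I − A:
  [  0.92   -0.08   -0.16   -0.08   -0.03]
  [ -0.13    0.97   -0.15   -0.04   -0.16]
  [ -0.02   -0.05    0.99   -0.02   -0.01]
  [ -0.15   -0.06   -0.16    0.87   -0.04]
  [ -0.05   -0.05   -0.15   -0.04    0.84]
Leontief inverse L = M⁻¹:
  [  1.1315    0.1161    0.2303    0.1179    0.0709]
  [  0.1822    1.0745    0.2385    0.0817    0.2179]
  [  0.0374    0.0597    1.0343    0.0312    0.0265]
  [  0.2189    0.1091    0.2567    1.1845    0.0881]
  [  0.0953    0.0867    0.2248    0.0739    1.2166]
Total output x = L · d:
  x_0 = 1.1315·23 + 0.1161·66 + 0.2303·56 + 0.1179·91 + 0.0709·69 = 62.2058
  x_1 = 0.1822·23 + 1.0745·66 + 0.2385·56 + 0.0817·91 + 0.2179·69 = 110.9289
  x_2 = 0.0374·23 + 0.0597·66 + 1.0343·56 + 0.0312·91 + 0.0265·69 = 67.3857
  x_3 = 0.2189·23 + 0.1091·66 + 0.2567·56 + 1.1845·91 + 0.0881·69 = 140.4772
  x_4 = 0.0953·23 + 0.0867·66 + 0.2248·56 + 0.0739·91 + 1.2166·69 = 111.1710
Δx_0 = L[0,3] · Δd_3 = 0.1179 · 12 = 1.4152

1.4152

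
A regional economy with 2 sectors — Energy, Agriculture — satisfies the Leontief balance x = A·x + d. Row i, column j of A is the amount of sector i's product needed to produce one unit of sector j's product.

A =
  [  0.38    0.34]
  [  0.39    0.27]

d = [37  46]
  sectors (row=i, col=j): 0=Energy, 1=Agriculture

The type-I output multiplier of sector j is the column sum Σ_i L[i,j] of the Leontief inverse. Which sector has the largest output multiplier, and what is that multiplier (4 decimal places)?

Energy (3.5000)

Form M = I − A:
  [  0.62   -0.34]
  [ -0.39    0.73]
Leontief inverse L = M⁻¹:
  [  2.2813    1.0625]
  [  1.2188    1.9375]
Total output x = L · d:
  x_0 = 2.2813·37 + 1.0625·46 = 133.2813
  x_1 = 1.2188·37 + 1.9375·46 = 134.2188
Output multipliers (column sums of L):
  Energy: 3.5000
  Agriculture: 3.0000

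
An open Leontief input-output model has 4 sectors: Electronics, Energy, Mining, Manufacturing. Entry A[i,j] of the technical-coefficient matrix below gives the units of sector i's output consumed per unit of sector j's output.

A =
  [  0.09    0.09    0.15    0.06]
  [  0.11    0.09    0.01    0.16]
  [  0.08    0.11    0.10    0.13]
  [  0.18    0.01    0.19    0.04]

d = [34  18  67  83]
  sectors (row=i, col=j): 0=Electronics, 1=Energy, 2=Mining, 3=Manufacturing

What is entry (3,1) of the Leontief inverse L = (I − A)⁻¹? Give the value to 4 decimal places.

L[3,1] = 0.0705

Form M = I − A:
  [  0.91   -0.09   -0.15   -0.06]
  [ -0.11    0.91   -0.01   -0.16]
  [ -0.08   -0.11    0.90   -0.13]
  [ -0.18   -0.01   -0.19    0.96]
Leontief inverse L = M⁻¹:
  [  1.1607    0.1430    0.2217    0.1264]
  [  0.1863    1.1303    0.0884    0.2120]
  [  0.1623    0.1610    1.1815    0.1970]
  [  0.2517    0.0705    0.2763    1.1066]
Total output x = L · d:
  x_0 = 1.1607·34 + 0.1430·18 + 0.2217·67 + 0.1264·83 = 67.3829
  x_1 = 0.1863·34 + 1.1303·18 + 0.0884·67 + 0.2120·83 = 50.1989
  x_2 = 0.1623·34 + 0.1610·18 + 1.1815·67 + 0.1970·83 = 103.9295
  x_3 = 0.2517·34 + 0.0705·18 + 0.2763·67 + 1.1066·83 = 120.1849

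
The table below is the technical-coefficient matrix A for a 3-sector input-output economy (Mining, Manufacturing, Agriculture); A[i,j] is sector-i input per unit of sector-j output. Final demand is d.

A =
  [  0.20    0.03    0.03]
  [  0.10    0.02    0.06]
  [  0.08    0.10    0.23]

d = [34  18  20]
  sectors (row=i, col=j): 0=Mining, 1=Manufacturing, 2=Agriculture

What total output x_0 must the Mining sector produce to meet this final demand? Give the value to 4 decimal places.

44.7076

Form M = I − A:
  [  0.80   -0.03   -0.03]
  [ -0.10    0.98   -0.06]
  [ -0.08   -0.10    0.77]
Leontief inverse L = M⁻¹:
  [  1.2607    0.0440    0.0525]
  [  0.1378    1.0334    0.0859]
  [  0.1489    0.1388    1.3153]
Total output x = L · d:
  x_0 = 1.2607·34 + 0.0440·18 + 0.0525·20 = 44.7076
  x_1 = 0.1378·34 + 1.0334·18 + 0.0859·20 = 25.0028
  x_2 = 0.1489·34 + 0.1388·18 + 1.3153·20 = 33.8661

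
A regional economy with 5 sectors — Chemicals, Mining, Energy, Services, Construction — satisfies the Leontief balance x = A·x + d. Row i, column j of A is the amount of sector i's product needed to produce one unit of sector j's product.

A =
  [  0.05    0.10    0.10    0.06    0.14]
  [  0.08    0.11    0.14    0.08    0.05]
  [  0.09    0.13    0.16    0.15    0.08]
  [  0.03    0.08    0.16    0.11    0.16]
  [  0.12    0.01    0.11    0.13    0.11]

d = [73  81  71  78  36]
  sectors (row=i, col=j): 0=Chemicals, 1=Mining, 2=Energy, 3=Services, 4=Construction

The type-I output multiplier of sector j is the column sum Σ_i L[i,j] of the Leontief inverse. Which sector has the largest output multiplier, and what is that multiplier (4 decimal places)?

Energy (2.3962)

Form M = I − A:
  [  0.95   -0.10   -0.10   -0.06   -0.14]
  [ -0.08    0.89   -0.14   -0.08   -0.05]
  [ -0.09   -0.13    0.84   -0.15   -0.08]
  [ -0.03   -0.08   -0.16    0.89   -0.16]
  [ -0.12   -0.01   -0.11   -0.13    0.89]
Leontief inverse L = M⁻¹:
  [  1.1239    0.1766    0.2255    0.1642    0.2365]
  [  0.1515    1.1988    0.2727    0.1857    0.1491]
  [  0.1836    0.2444    1.3367    0.2910    0.2151]
  [  0.1193    0.1744    0.3164    1.2416    0.2802]
  [  0.1934    0.0930    0.2449    0.2416    1.2247]
Total output x = L · d:
  x_0 = 1.1239·73 + 0.1766·81 + 0.2255·71 + 0.1642·78 + 0.2365·36 = 133.6857
  x_1 = 0.1515·73 + 1.1988·81 + 0.2727·71 + 0.1857·78 + 0.1491·36 = 147.3801
  x_2 = 0.1836·73 + 0.2444·81 + 1.3367·71 + 0.2910·78 + 0.2151·36 = 158.5504
  x_3 = 0.1193·73 + 0.1744·81 + 0.3164·71 + 1.2416·78 + 0.2802·36 = 152.2281
  x_4 = 0.1934·73 + 0.0930·81 + 0.2449·71 + 0.2416·78 + 1.2247·36 = 101.9621
Output multipliers (column sums of L):
  Chemicals: 1.7716
  Mining: 1.8873
  Energy: 2.3962
  Services: 2.1241
  Construction: 2.1056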